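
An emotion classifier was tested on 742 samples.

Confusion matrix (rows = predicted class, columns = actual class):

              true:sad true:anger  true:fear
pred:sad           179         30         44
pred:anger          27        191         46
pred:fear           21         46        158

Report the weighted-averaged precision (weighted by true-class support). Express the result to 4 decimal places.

0.7115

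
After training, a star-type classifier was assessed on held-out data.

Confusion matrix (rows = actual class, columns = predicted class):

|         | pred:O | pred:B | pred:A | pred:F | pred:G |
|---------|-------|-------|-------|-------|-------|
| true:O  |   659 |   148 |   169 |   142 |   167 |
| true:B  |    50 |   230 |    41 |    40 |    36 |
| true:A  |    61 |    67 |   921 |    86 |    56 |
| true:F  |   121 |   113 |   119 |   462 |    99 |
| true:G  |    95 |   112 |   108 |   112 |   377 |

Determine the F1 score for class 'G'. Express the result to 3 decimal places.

One-vs-rest for 'G': TP = diagonal; FP = other classes predicted 'G'; FN = 'G' predicted as other.
F1 score = 2·TP/(2·TP+FP+FN).
G: TP=377, FP=167+36+56+99=358, FN=95+112+108+112=427 → 754/1539 = 0.4899

0.490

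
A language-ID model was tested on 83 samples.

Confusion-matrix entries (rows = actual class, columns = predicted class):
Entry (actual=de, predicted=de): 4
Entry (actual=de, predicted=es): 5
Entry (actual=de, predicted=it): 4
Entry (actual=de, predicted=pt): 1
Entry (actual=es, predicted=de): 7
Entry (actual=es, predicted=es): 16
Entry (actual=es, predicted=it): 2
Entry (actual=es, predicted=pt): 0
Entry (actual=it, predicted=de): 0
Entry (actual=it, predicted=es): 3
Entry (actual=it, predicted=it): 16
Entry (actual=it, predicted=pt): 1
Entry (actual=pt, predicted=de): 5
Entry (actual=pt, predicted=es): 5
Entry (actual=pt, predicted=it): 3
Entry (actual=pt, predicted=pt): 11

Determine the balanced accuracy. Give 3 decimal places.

0.546

Balanced accuracy = mean of per-class recall.
  de: recall = 4/14 = 0.2857
  es: recall = 16/25 = 0.6400
  it: recall = 16/20 = 0.8000
  pt: recall = 11/24 = 0.4583
Mean = (0.2857 + 0.6400 + 0.8000 + 0.4583) / 4 = 0.546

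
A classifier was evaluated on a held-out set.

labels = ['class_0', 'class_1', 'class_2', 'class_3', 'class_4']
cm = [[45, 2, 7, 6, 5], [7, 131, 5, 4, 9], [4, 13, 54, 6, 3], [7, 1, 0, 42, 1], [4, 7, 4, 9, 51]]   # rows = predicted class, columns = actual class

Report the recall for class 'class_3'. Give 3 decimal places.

One-vs-rest for 'class_3': TP = diagonal; FP = other classes predicted 'class_3'; FN = 'class_3' predicted as other.
recall = TP/(TP+FN).
class_3: TP=42, FN=6+4+6+9=25 → 42/67 = 0.6269

0.627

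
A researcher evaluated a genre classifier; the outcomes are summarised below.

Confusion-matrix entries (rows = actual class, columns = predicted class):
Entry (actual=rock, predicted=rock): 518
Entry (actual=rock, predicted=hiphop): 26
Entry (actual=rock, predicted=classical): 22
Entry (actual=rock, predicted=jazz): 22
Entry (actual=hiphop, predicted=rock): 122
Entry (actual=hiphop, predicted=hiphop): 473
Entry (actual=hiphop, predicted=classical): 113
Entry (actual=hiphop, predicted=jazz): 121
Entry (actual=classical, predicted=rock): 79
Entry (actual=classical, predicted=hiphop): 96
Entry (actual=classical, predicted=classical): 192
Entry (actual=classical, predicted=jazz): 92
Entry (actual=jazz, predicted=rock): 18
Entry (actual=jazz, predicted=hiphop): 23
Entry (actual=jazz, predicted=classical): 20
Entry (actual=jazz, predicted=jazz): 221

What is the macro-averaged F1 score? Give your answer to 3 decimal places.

0.628

Per-class F1 score (2·TP/(2·TP+FP+FN)):
  rock: TP=518, FP=122+79+18=219, FN=26+22+22=70 → 1036/1325 = 0.7819
  hiphop: TP=473, FP=26+96+23=145, FN=122+113+121=356 → 946/1447 = 0.6538
  classical: TP=192, FP=22+113+20=155, FN=79+96+92=267 → 384/806 = 0.4764
  jazz: TP=221, FP=22+121+92=235, FN=18+23+20=61 → 442/738 = 0.5989
Macro-F1 score = mean = (0.7819 + 0.6538 + 0.4764 + 0.5989) / 4 = 0.628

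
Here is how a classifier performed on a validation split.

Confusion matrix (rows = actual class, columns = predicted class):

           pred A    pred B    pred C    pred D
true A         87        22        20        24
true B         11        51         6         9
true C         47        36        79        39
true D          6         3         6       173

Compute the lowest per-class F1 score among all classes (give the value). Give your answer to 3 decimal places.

0.506

Per-class F1 score (2·TP/(2·TP+FP+FN)):
  A: TP=87, FP=11+47+6=64, FN=22+20+24=66 → 174/304 = 0.5724
  B: TP=51, FP=22+36+3=61, FN=11+6+9=26 → 102/189 = 0.5397
  C: TP=79, FP=20+6+6=32, FN=47+36+39=122 → 158/312 = 0.5064
  D: TP=173, FP=24+9+39=72, FN=6+3+6=15 → 346/433 = 0.7991
Lowest is class 'C' with F1 score = 0.506.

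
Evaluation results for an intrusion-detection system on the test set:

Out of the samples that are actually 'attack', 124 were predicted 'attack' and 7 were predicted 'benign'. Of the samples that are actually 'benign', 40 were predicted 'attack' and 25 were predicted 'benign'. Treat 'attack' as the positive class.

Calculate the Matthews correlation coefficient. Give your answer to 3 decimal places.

MCC = (TP·TN − FP·FN) / √((TP+FP)(TP+FN)(TN+FP)(TN+FN))
Numerator = 124·25 − 40·7 = 2820
Denominator = √(164·131·65·32) = √44686720 = 6684.8126
MCC = 2820 / 6684.8126 = 0.422

0.422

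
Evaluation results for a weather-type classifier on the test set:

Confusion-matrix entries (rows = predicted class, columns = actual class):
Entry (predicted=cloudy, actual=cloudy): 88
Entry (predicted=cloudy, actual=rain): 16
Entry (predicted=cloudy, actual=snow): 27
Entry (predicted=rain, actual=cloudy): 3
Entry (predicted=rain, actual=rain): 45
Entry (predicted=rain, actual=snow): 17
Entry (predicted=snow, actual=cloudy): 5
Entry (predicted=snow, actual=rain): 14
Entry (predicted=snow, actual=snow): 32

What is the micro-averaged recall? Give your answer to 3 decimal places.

Micro-averaging pools counts across classes: ΣTP=165, ΣFP=82, ΣFN=82.
Micro-recall = TP/(TP+FN) on pooled counts = 0.668 (equals overall accuracy in single-label multiclass).

0.668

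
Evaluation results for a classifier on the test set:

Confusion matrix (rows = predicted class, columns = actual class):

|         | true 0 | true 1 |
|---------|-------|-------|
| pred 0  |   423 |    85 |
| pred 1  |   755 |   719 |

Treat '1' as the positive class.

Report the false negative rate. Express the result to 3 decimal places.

FNR = FN/(FN+TP) = 85/(85+719) = 0.106

0.106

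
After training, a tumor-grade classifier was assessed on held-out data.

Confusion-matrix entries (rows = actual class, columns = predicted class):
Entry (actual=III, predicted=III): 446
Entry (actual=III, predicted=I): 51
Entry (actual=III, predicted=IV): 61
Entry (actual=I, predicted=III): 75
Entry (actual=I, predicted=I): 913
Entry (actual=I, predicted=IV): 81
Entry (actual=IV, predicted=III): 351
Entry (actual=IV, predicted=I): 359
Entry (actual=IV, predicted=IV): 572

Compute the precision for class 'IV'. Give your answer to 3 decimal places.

0.801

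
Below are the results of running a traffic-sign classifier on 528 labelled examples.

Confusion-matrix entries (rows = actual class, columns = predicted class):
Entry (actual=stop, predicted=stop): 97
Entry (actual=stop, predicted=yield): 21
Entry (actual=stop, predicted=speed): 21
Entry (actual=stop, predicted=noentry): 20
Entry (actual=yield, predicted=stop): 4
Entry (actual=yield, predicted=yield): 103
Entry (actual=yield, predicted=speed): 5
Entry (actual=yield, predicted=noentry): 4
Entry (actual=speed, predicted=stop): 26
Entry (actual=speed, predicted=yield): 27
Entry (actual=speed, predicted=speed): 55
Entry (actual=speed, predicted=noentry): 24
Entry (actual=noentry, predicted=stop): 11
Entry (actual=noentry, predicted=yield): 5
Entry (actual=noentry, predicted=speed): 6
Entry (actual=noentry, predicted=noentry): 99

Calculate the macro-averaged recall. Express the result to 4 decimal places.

0.6832

Per-class recall (TP/(TP+FN)):
  stop: TP=97, FN=21+21+20=62 → 97/159 = 0.61006
  yield: TP=103, FN=4+5+4=13 → 103/116 = 0.88793
  speed: TP=55, FN=26+27+24=77 → 55/132 = 0.41667
  noentry: TP=99, FN=11+5+6=22 → 99/121 = 0.81818
Macro-recall = mean = (0.61006 + 0.88793 + 0.41667 + 0.81818) / 4 = 0.6832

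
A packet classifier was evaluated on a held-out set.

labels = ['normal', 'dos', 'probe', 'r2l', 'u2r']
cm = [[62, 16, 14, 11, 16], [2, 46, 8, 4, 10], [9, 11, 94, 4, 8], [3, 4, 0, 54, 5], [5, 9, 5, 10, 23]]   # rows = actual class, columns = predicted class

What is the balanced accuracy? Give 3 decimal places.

Balanced accuracy = mean of per-class recall.
  normal: recall = 62/119 = 0.5210
  dos: recall = 46/70 = 0.6571
  probe: recall = 94/126 = 0.7460
  r2l: recall = 54/66 = 0.8182
  u2r: recall = 23/52 = 0.4423
Mean = (0.5210 + 0.6571 + 0.7460 + 0.8182 + 0.4423) / 5 = 0.637

0.637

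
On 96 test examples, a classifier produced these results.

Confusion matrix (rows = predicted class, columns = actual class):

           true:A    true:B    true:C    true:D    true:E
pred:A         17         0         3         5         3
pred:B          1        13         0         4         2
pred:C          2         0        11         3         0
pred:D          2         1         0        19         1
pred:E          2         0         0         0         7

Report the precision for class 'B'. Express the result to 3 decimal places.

0.650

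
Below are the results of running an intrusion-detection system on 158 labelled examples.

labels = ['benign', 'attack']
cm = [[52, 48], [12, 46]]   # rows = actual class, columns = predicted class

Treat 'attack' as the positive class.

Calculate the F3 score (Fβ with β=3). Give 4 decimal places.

0.7468

Fβ = (1+β²)·TP / ((1+β²)·TP + β²·FN + FP), with β²=9
= 10·46 / (10·46 + 9·12 + 48) = 0.7468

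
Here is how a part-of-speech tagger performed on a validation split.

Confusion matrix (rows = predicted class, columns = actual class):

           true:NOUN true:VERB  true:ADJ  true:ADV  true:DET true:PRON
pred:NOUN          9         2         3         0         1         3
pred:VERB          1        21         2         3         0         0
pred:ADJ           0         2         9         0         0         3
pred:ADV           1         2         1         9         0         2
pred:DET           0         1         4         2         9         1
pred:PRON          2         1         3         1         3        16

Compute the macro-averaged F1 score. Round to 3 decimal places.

0.610

Per-class F1 score (2·TP/(2·TP+FP+FN)):
  NOUN: TP=9, FP=2+3+0+1+3=9, FN=1+0+1+0+2=4 → 18/31 = 0.5806
  VERB: TP=21, FP=1+2+3+0+0=6, FN=2+2+2+1+1=8 → 42/56 = 0.7500
  ADJ: TP=9, FP=0+2+0+0+3=5, FN=3+2+1+4+3=13 → 18/36 = 0.5000
  ADV: TP=9, FP=1+2+1+0+2=6, FN=0+3+0+2+1=6 → 18/30 = 0.6000
  DET: TP=9, FP=0+1+4+2+1=8, FN=1+0+0+0+3=4 → 18/30 = 0.6000
  PRON: TP=16, FP=2+1+3+1+3=10, FN=3+0+3+2+1=9 → 32/51 = 0.6275
Macro-F1 score = mean = (0.5806 + 0.7500 + 0.5000 + 0.6000 + 0.6000 + 0.6275) / 6 = 0.610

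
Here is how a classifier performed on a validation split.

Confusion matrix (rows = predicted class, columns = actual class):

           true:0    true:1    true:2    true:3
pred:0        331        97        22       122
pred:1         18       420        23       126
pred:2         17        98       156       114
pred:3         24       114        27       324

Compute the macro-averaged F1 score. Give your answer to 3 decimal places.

Per-class F1 score (2·TP/(2·TP+FP+FN)):
  0: TP=331, FP=97+22+122=241, FN=18+17+24=59 → 662/962 = 0.6881
  1: TP=420, FP=18+23+126=167, FN=97+98+114=309 → 840/1316 = 0.6383
  2: TP=156, FP=17+98+114=229, FN=22+23+27=72 → 312/613 = 0.5090
  3: TP=324, FP=24+114+27=165, FN=122+126+114=362 → 648/1175 = 0.5515
Macro-F1 score = mean = (0.6881 + 0.6383 + 0.5090 + 0.5515) / 4 = 0.597

0.597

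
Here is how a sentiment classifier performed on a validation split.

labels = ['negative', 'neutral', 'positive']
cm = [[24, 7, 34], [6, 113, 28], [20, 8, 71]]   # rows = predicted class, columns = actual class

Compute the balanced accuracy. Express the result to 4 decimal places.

Balanced accuracy = mean of per-class recall.
  negative: recall = 24/50 = 0.48000
  neutral: recall = 113/128 = 0.88281
  positive: recall = 71/133 = 0.53383
Mean = (0.48000 + 0.88281 + 0.53383) / 3 = 0.6322

0.6322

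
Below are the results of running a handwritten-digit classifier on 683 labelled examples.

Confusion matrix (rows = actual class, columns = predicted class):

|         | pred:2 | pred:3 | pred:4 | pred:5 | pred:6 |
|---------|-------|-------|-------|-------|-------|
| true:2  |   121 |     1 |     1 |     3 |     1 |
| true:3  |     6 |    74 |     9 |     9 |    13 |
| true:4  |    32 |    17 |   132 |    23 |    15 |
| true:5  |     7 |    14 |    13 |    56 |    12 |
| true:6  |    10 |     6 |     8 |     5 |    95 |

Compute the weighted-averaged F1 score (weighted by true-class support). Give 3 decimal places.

0.695

Per-class F1 score (2·TP/(2·TP+FP+FN)):
  2: TP=121, FP=6+32+7+10=55, FN=1+1+3+1=6 → 242/303 = 0.7987
  3: TP=74, FP=1+17+14+6=38, FN=6+9+9+13=37 → 148/223 = 0.6637
  4: TP=132, FP=1+9+13+8=31, FN=32+17+23+15=87 → 264/382 = 0.6911
  5: TP=56, FP=3+9+23+5=40, FN=7+14+13+12=46 → 112/198 = 0.5657
  6: TP=95, FP=1+13+15+12=41, FN=10+6+8+5=29 → 190/260 = 0.7308
Weighted-F1 score = Σ (supportᵢ/N)·F1 scoreᵢ with N=683: (127/683)·0.7987 + (111/683)·0.6637 + (219/683)·0.6911 + (102/683)·0.5657 + (124/683)·0.7308 = 0.695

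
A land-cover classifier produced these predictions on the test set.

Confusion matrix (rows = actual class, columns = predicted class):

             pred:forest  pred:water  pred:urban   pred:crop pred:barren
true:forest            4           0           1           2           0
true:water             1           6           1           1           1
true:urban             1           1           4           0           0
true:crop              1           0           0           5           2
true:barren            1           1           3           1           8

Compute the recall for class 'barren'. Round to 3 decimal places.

0.571

Treat 'barren' as positive and all other classes as negative.
recall = TP/(TP+FN).
barren: TP=8, FN=1+1+3+1=6 → 8/14 = 0.5714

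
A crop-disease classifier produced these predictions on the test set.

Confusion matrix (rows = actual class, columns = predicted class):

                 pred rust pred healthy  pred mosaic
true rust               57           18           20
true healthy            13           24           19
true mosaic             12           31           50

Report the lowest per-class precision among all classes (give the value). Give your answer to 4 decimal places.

0.3288

Per-class precision (TP/(TP+FP)):
  rust: TP=57, FP=13+12=25 → 57/82 = 0.69512
  healthy: TP=24, FP=18+31=49 → 24/73 = 0.32877
  mosaic: TP=50, FP=20+19=39 → 50/89 = 0.56180
Lowest is class 'healthy' with precision = 0.3288.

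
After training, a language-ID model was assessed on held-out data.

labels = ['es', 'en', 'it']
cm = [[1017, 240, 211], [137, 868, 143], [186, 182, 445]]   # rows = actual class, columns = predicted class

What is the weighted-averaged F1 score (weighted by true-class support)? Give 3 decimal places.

Per-class F1 score (2·TP/(2·TP+FP+FN)):
  es: TP=1017, FP=137+186=323, FN=240+211=451 → 2034/2808 = 0.7244
  en: TP=868, FP=240+182=422, FN=137+143=280 → 1736/2438 = 0.7121
  it: TP=445, FP=211+143=354, FN=186+182=368 → 890/1612 = 0.5521
Weighted-F1 score = Σ (supportᵢ/N)·F1 scoreᵢ with N=3429: (1468/3429)·0.7244 + (1148/3429)·0.7121 + (813/3429)·0.5521 = 0.679

0.679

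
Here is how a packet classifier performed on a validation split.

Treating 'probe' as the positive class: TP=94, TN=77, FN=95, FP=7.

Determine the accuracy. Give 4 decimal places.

Accuracy = (TP+TN)/N = (94+77)/273 = 0.6264

0.6264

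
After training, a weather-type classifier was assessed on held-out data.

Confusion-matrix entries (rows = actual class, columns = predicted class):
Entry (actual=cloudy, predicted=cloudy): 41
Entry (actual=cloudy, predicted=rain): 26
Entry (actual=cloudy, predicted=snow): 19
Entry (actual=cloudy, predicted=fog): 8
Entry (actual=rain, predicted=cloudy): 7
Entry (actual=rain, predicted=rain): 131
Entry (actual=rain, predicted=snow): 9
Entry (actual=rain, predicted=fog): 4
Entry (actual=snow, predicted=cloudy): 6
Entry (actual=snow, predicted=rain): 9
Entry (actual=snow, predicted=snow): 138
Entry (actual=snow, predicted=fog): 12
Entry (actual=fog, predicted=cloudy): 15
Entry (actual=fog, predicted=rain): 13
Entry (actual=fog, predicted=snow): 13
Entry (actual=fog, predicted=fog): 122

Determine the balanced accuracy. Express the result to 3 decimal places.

0.722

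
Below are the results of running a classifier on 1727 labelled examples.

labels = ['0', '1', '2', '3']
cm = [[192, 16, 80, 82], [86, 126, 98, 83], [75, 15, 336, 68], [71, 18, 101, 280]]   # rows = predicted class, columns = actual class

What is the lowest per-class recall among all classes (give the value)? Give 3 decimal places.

0.453

Per-class recall (TP/(TP+FN)):
  0: TP=192, FN=86+75+71=232 → 192/424 = 0.4528
  1: TP=126, FN=16+15+18=49 → 126/175 = 0.7200
  2: TP=336, FN=80+98+101=279 → 336/615 = 0.5463
  3: TP=280, FN=82+83+68=233 → 280/513 = 0.5458
Lowest is class '0' with recall = 0.453.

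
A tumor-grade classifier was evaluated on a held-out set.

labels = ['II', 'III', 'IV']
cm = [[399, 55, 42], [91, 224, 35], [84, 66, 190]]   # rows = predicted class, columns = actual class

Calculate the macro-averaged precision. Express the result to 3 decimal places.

0.668

Per-class precision (TP/(TP+FP)):
  II: TP=399, FP=55+42=97 → 399/496 = 0.8044
  III: TP=224, FP=91+35=126 → 224/350 = 0.6400
  IV: TP=190, FP=84+66=150 → 190/340 = 0.5588
Macro-precision = mean = (0.8044 + 0.6400 + 0.5588) / 3 = 0.668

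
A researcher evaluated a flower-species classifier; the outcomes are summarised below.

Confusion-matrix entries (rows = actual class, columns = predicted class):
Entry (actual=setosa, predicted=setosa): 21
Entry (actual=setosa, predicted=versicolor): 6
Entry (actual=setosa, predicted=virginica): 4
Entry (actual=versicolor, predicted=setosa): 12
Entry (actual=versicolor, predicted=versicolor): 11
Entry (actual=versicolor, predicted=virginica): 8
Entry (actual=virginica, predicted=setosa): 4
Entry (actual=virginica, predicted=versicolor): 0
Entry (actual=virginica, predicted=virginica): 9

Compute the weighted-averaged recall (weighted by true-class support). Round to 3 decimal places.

Per-class recall (TP/(TP+FN)):
  setosa: TP=21, FN=6+4=10 → 21/31 = 0.6774
  versicolor: TP=11, FN=12+8=20 → 11/31 = 0.3548
  virginica: TP=9, FN=4+0=4 → 9/13 = 0.6923
Weighted-recall = Σ (supportᵢ/N)·recallᵢ with N=75: (31/75)·0.6774 + (31/75)·0.3548 + (13/75)·0.6923 = 0.547

0.547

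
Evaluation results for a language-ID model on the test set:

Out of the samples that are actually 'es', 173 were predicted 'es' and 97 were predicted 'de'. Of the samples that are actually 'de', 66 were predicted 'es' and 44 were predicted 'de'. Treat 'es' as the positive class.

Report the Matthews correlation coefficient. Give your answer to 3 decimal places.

0.038

MCC = (TP·TN − FP·FN) / √((TP+FP)(TP+FN)(TN+FP)(TN+FN))
Numerator = 173·44 − 66·97 = 1210
Denominator = √(239·270·110·141) = √1000860300 = 31636.3762
MCC = 1210 / 31636.3762 = 0.038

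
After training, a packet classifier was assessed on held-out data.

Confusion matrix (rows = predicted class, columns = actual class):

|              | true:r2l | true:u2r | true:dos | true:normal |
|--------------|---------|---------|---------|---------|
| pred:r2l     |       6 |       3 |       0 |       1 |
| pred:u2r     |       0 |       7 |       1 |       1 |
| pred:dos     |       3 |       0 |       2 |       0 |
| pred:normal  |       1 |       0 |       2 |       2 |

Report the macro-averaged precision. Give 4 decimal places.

Per-class precision (TP/(TP+FP)):
  r2l: TP=6, FP=3+0+1=4 → 6/10 = 0.60000
  u2r: TP=7, FP=0+1+1=2 → 7/9 = 0.77778
  dos: TP=2, FP=3+0+0=3 → 2/5 = 0.40000
  normal: TP=2, FP=1+0+2=3 → 2/5 = 0.40000
Macro-precision = mean = (0.60000 + 0.77778 + 0.40000 + 0.40000) / 4 = 0.5444

0.5444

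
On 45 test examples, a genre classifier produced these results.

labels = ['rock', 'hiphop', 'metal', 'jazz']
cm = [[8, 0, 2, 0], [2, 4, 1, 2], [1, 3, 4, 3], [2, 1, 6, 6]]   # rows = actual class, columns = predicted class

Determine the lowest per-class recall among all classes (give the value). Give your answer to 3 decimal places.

0.364

Per-class recall (TP/(TP+FN)):
  rock: TP=8, FN=0+2+0=2 → 8/10 = 0.8000
  hiphop: TP=4, FN=2+1+2=5 → 4/9 = 0.4444
  metal: TP=4, FN=1+3+3=7 → 4/11 = 0.3636
  jazz: TP=6, FN=2+1+6=9 → 6/15 = 0.4000
Lowest is class 'metal' with recall = 0.364.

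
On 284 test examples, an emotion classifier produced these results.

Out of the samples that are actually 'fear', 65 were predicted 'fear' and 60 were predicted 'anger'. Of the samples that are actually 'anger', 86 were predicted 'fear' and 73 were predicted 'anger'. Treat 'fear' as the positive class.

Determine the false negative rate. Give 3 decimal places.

0.480

FNR = FN/(FN+TP) = 60/(60+65) = 0.480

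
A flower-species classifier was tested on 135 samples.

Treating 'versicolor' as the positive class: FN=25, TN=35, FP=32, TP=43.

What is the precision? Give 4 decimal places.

Precision = TP/(TP+FP) = 43/(43+32) = 43/75 = 0.5733

0.5733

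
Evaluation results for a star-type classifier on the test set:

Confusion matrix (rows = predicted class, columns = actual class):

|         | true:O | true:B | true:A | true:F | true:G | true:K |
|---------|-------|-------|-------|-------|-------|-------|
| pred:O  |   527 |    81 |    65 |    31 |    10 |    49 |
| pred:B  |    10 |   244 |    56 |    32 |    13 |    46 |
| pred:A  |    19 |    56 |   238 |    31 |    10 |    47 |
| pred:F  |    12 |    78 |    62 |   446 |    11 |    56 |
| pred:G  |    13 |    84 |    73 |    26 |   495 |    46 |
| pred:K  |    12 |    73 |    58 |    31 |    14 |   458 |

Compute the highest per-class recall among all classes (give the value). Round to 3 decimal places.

0.895

Per-class recall (TP/(TP+FN)):
  O: TP=527, FN=10+19+12+13+12=66 → 527/593 = 0.8887
  B: TP=244, FN=81+56+78+84+73=372 → 244/616 = 0.3961
  A: TP=238, FN=65+56+62+73+58=314 → 238/552 = 0.4312
  F: TP=446, FN=31+32+31+26+31=151 → 446/597 = 0.7471
  G: TP=495, FN=10+13+10+11+14=58 → 495/553 = 0.8951
  K: TP=458, FN=49+46+47+56+46=244 → 458/702 = 0.6524
Highest is class 'G' with recall = 0.895.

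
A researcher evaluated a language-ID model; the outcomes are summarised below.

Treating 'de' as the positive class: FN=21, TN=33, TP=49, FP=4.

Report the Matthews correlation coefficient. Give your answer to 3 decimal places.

MCC = (TP·TN − FP·FN) / √((TP+FP)(TP+FN)(TN+FP)(TN+FN))
Numerator = 49·33 − 4·21 = 1533
Denominator = √(53·70·37·54) = √7412580 = 2722.6054
MCC = 1533 / 2722.6054 = 0.563

0.563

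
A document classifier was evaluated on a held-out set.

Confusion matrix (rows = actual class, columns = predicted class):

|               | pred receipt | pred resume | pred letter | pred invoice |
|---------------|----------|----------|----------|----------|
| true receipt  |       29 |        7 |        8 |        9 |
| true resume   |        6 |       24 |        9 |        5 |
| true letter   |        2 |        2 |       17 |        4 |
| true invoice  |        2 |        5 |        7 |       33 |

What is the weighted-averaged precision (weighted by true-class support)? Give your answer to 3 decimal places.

0.639

Per-class precision (TP/(TP+FP)):
  receipt: TP=29, FP=6+2+2=10 → 29/39 = 0.7436
  resume: TP=24, FP=7+2+5=14 → 24/38 = 0.6316
  letter: TP=17, FP=8+9+7=24 → 17/41 = 0.4146
  invoice: TP=33, FP=9+5+4=18 → 33/51 = 0.6471
Weighted-precision = Σ (supportᵢ/N)·precisionᵢ with N=169: (53/169)·0.7436 + (44/169)·0.6316 + (25/169)·0.4146 + (47/169)·0.6471 = 0.639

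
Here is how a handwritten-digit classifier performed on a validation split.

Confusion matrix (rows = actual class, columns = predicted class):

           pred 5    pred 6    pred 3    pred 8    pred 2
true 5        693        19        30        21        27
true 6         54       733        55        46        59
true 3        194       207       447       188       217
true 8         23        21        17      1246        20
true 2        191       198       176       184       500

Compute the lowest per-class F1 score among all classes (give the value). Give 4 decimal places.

0.4520

Per-class F1 score (2·TP/(2·TP+FP+FN)):
  5: TP=693, FP=54+194+23+191=462, FN=19+30+21+27=97 → 1386/1945 = 0.71260
  6: TP=733, FP=19+207+21+198=445, FN=54+55+46+59=214 → 1466/2125 = 0.68988
  3: TP=447, FP=30+55+17+176=278, FN=194+207+188+217=806 → 894/1978 = 0.45197
  8: TP=1246, FP=21+46+188+184=439, FN=23+21+17+20=81 → 2492/3012 = 0.82736
  2: TP=500, FP=27+59+217+20=323, FN=191+198+176+184=749 → 1000/2072 = 0.48263
Lowest is class '3' with F1 score = 0.4520.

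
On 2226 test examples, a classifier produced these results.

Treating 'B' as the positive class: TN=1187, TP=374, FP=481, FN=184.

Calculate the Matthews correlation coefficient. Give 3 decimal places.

0.340

MCC = (TP·TN − FP·FN) / √((TP+FP)(TP+FN)(TN+FP)(TN+FN))
Numerator = 374·1187 − 481·184 = 355434
Denominator = √(855·558·1668·1371) = √1091022770520 = 1044520.3543
MCC = 355434 / 1044520.3543 = 0.340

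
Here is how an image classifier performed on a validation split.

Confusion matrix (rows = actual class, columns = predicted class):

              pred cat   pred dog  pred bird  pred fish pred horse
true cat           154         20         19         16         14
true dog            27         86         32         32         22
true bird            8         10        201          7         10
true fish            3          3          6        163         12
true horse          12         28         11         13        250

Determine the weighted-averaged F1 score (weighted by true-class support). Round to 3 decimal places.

0.730

Per-class F1 score (2·TP/(2·TP+FP+FN)):
  cat: TP=154, FP=27+8+3+12=50, FN=20+19+16+14=69 → 308/427 = 0.7213
  dog: TP=86, FP=20+10+3+28=61, FN=27+32+32+22=113 → 172/346 = 0.4971
  bird: TP=201, FP=19+32+6+11=68, FN=8+10+7+10=35 → 402/505 = 0.7960
  fish: TP=163, FP=16+32+7+13=68, FN=3+3+6+12=24 → 326/418 = 0.7799
  horse: TP=250, FP=14+22+10+12=58, FN=12+28+11+13=64 → 500/622 = 0.8039
Weighted-F1 score = Σ (supportᵢ/N)·F1 scoreᵢ with N=1159: (223/1159)·0.7213 + (199/1159)·0.4971 + (236/1159)·0.7960 + (187/1159)·0.7799 + (314/1159)·0.8039 = 0.730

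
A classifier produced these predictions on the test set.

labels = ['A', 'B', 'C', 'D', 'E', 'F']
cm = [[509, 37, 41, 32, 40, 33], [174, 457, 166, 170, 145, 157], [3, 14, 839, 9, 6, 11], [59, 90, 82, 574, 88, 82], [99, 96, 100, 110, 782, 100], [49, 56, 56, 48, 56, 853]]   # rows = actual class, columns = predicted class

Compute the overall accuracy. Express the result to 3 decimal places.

0.645

Accuracy = trace / total = (509+457+839+574+782+853=4014) / 6223 = 4014/6223 = 0.645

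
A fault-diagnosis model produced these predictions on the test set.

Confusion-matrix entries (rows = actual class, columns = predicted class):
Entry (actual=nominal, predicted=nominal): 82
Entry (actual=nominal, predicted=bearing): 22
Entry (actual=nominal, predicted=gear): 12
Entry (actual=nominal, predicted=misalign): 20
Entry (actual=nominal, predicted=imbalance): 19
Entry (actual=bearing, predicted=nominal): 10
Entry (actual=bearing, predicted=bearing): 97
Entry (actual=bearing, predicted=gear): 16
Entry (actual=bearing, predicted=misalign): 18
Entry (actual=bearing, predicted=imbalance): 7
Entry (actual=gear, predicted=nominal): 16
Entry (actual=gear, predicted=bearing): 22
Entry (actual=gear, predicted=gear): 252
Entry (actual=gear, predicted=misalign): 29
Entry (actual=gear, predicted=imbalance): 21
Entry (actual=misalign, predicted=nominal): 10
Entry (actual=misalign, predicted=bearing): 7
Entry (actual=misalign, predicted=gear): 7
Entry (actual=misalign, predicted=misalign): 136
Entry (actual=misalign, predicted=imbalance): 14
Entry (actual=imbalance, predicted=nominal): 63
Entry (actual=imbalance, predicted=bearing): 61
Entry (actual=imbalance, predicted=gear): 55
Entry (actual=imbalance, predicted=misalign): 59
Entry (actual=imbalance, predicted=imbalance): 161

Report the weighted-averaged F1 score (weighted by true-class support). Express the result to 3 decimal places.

0.594

Per-class F1 score (2·TP/(2·TP+FP+FN)):
  nominal: TP=82, FP=10+16+10+63=99, FN=22+12+20+19=73 → 164/336 = 0.4881
  bearing: TP=97, FP=22+22+7+61=112, FN=10+16+18+7=51 → 194/357 = 0.5434
  gear: TP=252, FP=12+16+7+55=90, FN=16+22+29+21=88 → 504/682 = 0.7390
  misalign: TP=136, FP=20+18+29+59=126, FN=10+7+7+14=38 → 272/436 = 0.6239
  imbalance: TP=161, FP=19+7+21+14=61, FN=63+61+55+59=238 → 322/621 = 0.5185
Weighted-F1 score = Σ (supportᵢ/N)·F1 scoreᵢ with N=1216: (155/1216)·0.4881 + (148/1216)·0.5434 + (340/1216)·0.7390 + (174/1216)·0.6239 + (399/1216)·0.5185 = 0.594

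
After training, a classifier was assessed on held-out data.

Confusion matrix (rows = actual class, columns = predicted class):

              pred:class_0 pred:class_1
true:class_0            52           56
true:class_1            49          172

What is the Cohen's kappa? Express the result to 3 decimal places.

0.264

Observed agreement pₒ = trace/N = 224/329 = 0.6809
Expected agreement pₑ = Σ (rowᵢ·colᵢ)/N² = (108·101 + 221·228)/329² = 0.5663
κ = (pₒ − pₑ)/(1 − pₑ) = (0.6809 − 0.5663)/(1 − 0.5663) = 0.264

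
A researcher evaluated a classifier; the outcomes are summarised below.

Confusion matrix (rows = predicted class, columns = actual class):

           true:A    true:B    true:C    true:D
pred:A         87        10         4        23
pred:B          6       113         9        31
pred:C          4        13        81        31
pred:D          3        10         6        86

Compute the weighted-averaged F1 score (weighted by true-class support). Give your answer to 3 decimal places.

Per-class F1 score (2·TP/(2·TP+FP+FN)):
  A: TP=87, FP=10+4+23=37, FN=6+4+3=13 → 174/224 = 0.7768
  B: TP=113, FP=6+9+31=46, FN=10+13+10=33 → 226/305 = 0.7410
  C: TP=81, FP=4+13+31=48, FN=4+9+6=19 → 162/229 = 0.7074
  D: TP=86, FP=3+10+6=19, FN=23+31+31=85 → 172/276 = 0.6232
Weighted-F1 score = Σ (supportᵢ/N)·F1 scoreᵢ with N=517: (100/517)·0.7768 + (146/517)·0.7410 + (100/517)·0.7074 + (171/517)·0.6232 = 0.702

0.702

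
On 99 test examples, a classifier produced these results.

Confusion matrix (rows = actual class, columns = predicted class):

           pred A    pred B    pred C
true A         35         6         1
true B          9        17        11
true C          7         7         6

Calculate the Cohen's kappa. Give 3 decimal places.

Observed agreement pₒ = trace/N = 58/99 = 0.5859
Expected agreement pₑ = Σ (rowᵢ·colᵢ)/N² = (42·51 + 37·30 + 20·18)/99² = 0.3685
κ = (pₒ − pₑ)/(1 − pₑ) = (0.5859 − 0.3685)/(1 − 0.3685) = 0.344

0.344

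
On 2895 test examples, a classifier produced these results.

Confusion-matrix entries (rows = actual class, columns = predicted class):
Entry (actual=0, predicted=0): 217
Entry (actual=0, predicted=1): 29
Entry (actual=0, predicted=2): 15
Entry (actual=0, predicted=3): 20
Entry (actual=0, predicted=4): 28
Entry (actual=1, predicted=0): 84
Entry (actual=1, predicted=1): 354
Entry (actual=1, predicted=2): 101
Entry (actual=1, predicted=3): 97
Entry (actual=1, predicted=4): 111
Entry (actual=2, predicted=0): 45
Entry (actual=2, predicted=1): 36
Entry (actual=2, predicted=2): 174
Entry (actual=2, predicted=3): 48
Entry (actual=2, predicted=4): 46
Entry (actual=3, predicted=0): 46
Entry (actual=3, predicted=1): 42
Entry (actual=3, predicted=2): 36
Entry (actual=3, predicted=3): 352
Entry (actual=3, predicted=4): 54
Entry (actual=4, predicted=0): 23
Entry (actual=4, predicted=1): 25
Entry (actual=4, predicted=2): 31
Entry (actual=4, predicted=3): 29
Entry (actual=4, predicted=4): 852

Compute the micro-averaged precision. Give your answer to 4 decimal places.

Micro-averaging pools counts across classes: ΣTP=1949, ΣFP=946, ΣFN=946.
Micro-precision = TP/(TP+FP) on pooled counts = 0.6732 (equals overall accuracy in single-label multiclass).

0.6732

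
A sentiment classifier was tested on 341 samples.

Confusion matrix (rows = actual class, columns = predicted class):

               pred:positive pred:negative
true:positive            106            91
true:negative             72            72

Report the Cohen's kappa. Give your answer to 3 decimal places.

Observed agreement pₒ = trace/N = 178/341 = 0.5220
Expected agreement pₑ = Σ (rowᵢ·colᵢ)/N² = (197·178 + 144·163)/341² = 0.5034
κ = (pₒ − pₑ)/(1 − pₑ) = (0.5220 − 0.5034)/(1 − 0.5034) = 0.037

0.037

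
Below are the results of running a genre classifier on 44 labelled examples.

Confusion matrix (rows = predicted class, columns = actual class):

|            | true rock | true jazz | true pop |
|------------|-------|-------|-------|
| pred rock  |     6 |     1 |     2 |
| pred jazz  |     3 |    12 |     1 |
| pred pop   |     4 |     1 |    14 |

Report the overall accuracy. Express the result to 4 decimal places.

0.7273

Accuracy = trace / total = (6+12+14=32) / 44 = 32/44 = 0.7273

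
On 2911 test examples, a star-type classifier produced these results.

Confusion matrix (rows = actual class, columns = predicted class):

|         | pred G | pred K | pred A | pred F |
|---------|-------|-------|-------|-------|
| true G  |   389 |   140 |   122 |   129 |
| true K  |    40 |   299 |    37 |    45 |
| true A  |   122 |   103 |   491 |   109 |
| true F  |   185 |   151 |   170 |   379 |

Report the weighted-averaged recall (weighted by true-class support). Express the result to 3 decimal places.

0.535

Per-class recall (TP/(TP+FN)):
  G: TP=389, FN=140+122+129=391 → 389/780 = 0.4987
  K: TP=299, FN=40+37+45=122 → 299/421 = 0.7102
  A: TP=491, FN=122+103+109=334 → 491/825 = 0.5952
  F: TP=379, FN=185+151+170=506 → 379/885 = 0.4282
Weighted-recall = Σ (supportᵢ/N)·recallᵢ with N=2911: (780/2911)·0.4987 + (421/2911)·0.7102 + (825/2911)·0.5952 + (885/2911)·0.4282 = 0.535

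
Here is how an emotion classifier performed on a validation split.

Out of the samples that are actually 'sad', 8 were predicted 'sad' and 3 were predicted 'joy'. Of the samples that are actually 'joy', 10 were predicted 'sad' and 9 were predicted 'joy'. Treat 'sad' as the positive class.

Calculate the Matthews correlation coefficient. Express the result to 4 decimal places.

MCC = (TP·TN − FP·FN) / √((TP+FP)(TP+FN)(TN+FP)(TN+FN))
Numerator = 8·9 − 10·3 = 42
Denominator = √(18·11·19·12) = √45144 = 212.4712
MCC = 42 / 212.4712 = 0.1977

0.1977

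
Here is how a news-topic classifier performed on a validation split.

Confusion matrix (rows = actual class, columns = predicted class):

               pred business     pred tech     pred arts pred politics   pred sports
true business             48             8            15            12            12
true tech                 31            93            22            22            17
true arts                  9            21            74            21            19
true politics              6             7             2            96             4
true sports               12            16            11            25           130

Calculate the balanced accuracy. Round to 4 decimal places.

0.6053

Balanced accuracy = mean of per-class recall.
  business: recall = 48/95 = 0.50526
  tech: recall = 93/185 = 0.50270
  arts: recall = 74/144 = 0.51389
  politics: recall = 96/115 = 0.83478
  sports: recall = 130/194 = 0.67010
Mean = (0.50526 + 0.50270 + 0.51389 + 0.83478 + 0.67010) / 5 = 0.6053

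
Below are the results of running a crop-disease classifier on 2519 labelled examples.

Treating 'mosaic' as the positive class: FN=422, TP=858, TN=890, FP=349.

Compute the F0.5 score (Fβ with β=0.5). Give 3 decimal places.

Fβ = (1+β²)·TP / ((1+β²)·TP + β²·FN + FP), with β²=1/4
= 1.25·858 / (1.25·858 + 0.25·422 + 349) = 0.702

0.702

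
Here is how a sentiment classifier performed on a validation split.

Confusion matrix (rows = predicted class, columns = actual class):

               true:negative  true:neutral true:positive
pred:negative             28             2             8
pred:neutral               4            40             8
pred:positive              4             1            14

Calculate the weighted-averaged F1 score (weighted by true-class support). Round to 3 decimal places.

0.739

Per-class F1 score (2·TP/(2·TP+FP+FN)):
  negative: TP=28, FP=2+8=10, FN=4+4=8 → 56/74 = 0.7568
  neutral: TP=40, FP=4+8=12, FN=2+1=3 → 80/95 = 0.8421
  positive: TP=14, FP=4+1=5, FN=8+8=16 → 28/49 = 0.5714
Weighted-F1 score = Σ (supportᵢ/N)·F1 scoreᵢ with N=109: (36/109)·0.7568 + (43/109)·0.8421 + (30/109)·0.5714 = 0.739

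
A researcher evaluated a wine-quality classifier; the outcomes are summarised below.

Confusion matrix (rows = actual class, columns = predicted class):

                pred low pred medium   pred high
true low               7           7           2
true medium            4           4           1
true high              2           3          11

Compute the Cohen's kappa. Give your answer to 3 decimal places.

0.306

Observed agreement pₒ = trace/N = 22/41 = 0.5366
Expected agreement pₑ = Σ (rowᵢ·colᵢ)/N² = (16·13 + 9·14 + 16·14)/41² = 0.3319
κ = (pₒ − pₑ)/(1 − pₑ) = (0.5366 − 0.3319)/(1 − 0.3319) = 0.306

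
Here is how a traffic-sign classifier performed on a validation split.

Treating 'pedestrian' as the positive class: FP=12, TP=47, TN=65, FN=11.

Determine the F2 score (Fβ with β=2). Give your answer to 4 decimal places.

0.8076

Fβ = (1+β²)·TP / ((1+β²)·TP + β²·FN + FP), with β²=4
= 5·47 / (5·47 + 4·11 + 12) = 0.8076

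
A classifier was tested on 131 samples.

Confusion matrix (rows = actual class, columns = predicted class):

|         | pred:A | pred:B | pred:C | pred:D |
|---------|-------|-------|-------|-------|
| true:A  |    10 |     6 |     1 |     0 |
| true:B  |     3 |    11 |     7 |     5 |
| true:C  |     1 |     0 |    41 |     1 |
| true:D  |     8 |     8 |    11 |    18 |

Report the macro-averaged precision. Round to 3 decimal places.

Per-class precision (TP/(TP+FP)):
  A: TP=10, FP=3+1+8=12 → 10/22 = 0.4545
  B: TP=11, FP=6+0+8=14 → 11/25 = 0.4400
  C: TP=41, FP=1+7+11=19 → 41/60 = 0.6833
  D: TP=18, FP=0+5+1=6 → 18/24 = 0.7500
Macro-precision = mean = (0.4545 + 0.4400 + 0.6833 + 0.7500) / 4 = 0.582

0.582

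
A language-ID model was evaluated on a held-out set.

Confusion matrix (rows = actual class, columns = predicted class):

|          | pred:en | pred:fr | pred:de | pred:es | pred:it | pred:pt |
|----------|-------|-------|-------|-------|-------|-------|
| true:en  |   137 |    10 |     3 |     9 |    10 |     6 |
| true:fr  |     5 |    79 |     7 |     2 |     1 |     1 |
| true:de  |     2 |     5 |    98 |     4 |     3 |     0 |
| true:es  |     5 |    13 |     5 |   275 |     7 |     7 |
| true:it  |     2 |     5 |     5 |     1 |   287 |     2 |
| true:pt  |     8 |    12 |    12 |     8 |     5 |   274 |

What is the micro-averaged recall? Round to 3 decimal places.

0.875

Micro-averaging pools counts across classes: ΣTP=1150, ΣFP=165, ΣFN=165.
Micro-recall = TP/(TP+FN) on pooled counts = 0.875 (equals overall accuracy in single-label multiclass).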